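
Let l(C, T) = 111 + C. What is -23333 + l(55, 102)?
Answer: -23167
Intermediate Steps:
-23333 + l(55, 102) = -23333 + (111 + 55) = -23333 + 166 = -23167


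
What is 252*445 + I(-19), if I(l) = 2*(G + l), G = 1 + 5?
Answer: 112114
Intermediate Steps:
G = 6
I(l) = 12 + 2*l (I(l) = 2*(6 + l) = 12 + 2*l)
252*445 + I(-19) = 252*445 + (12 + 2*(-19)) = 112140 + (12 - 38) = 112140 - 26 = 112114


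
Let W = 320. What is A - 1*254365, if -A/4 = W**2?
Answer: -663965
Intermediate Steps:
A = -409600 (A = -4*320**2 = -4*102400 = -409600)
A - 1*254365 = -409600 - 1*254365 = -409600 - 254365 = -663965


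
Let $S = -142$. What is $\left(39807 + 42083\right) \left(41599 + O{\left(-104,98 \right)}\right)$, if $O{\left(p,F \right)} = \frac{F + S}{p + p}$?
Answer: $\frac{88570545255}{26} \approx 3.4066 \cdot 10^{9}$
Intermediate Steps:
$O{\left(p,F \right)} = \frac{-142 + F}{2 p}$ ($O{\left(p,F \right)} = \frac{F - 142}{p + p} = \frac{-142 + F}{2 p}$)
$\left(39807 + 42083\right) \left(41599 + O{\left(-104,98 \right)}\right) = \left(39807 + 42083\right) \left(41599 + \frac{-142 + 98}{2 \left(-104\right)}\right) = 81890 \left(41599 + \frac{1}{2} \left(- \frac{1}{104}\right) \left(-44\right)\right) = 81890 \left(41599 + \frac{11}{52}\right) = 81890 \cdot \frac{2163159}{52} = \frac{88570545255}{26}$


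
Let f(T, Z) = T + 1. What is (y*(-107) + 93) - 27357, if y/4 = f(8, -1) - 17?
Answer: -23840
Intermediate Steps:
f(T, Z) = 1 + T
y = -32 (y = 4*((1 + 8) - 17) = 4*(9 - 17) = 4*(-8) = -32)
(y*(-107) + 93) - 27357 = (-32*(-107) + 93) - 27357 = (3424 + 93) - 27357 = 3517 - 27357 = -23840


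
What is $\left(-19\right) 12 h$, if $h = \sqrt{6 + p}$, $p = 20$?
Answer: $- 228 \sqrt{26} \approx -1162.6$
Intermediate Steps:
$h = \sqrt{26}$ ($h = \sqrt{6 + 20} = \sqrt{26} \approx 5.099$)
$\left(-19\right) 12 h = \left(-19\right) 12 \sqrt{26} = - 228 \sqrt{26}$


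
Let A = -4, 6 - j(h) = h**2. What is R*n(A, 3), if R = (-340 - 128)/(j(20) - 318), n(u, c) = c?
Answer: 351/178 ≈ 1.9719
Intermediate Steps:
j(h) = 6 - h**2
R = 117/178 (R = (-340 - 128)/((6 - 1*20**2) - 318) = -468/((6 - 1*400) - 318) = -468/((6 - 400) - 318) = -468/(-394 - 318) = -468/(-712) = -468*(-1/712) = 117/178 ≈ 0.65730)
R*n(A, 3) = (117/178)*3 = 351/178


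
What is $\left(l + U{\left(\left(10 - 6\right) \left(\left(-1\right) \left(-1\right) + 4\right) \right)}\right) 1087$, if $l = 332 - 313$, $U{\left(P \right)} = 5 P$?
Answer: $129353$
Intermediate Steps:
$l = 19$
$\left(l + U{\left(\left(10 - 6\right) \left(\left(-1\right) \left(-1\right) + 4\right) \right)}\right) 1087 = \left(19 + 5 \left(10 - 6\right) \left(\left(-1\right) \left(-1\right) + 4\right)\right) 1087 = \left(19 + 5 \cdot 4 \left(1 + 4\right)\right) 1087 = \left(19 + 5 \cdot 4 \cdot 5\right) 1087 = \left(19 + 5 \cdot 20\right) 1087 = \left(19 + 100\right) 1087 = 119 \cdot 1087 = 129353$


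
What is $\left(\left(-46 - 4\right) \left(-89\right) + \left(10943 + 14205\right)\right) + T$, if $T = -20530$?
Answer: $9068$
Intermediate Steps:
$\left(\left(-46 - 4\right) \left(-89\right) + \left(10943 + 14205\right)\right) + T = \left(\left(-46 - 4\right) \left(-89\right) + \left(10943 + 14205\right)\right) - 20530 = \left(\left(-50\right) \left(-89\right) + 25148\right) - 20530 = \left(4450 + 25148\right) - 20530 = 29598 - 20530 = 9068$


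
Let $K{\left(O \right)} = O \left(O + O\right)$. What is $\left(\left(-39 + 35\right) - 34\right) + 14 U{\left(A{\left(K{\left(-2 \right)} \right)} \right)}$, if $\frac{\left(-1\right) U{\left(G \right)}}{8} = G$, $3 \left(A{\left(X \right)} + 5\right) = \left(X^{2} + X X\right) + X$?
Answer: $- \frac{13666}{3} \approx -4555.3$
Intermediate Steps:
$K{\left(O \right)} = 2 O^{2}$ ($K{\left(O \right)} = O 2 O = 2 O^{2}$)
$A{\left(X \right)} = -5 + \frac{X}{3} + \frac{2 X^{2}}{3}$ ($A{\left(X \right)} = -5 + \frac{\left(X^{2} + X X\right) + X}{3} = -5 + \frac{\left(X^{2} + X^{2}\right) + X}{3} = -5 + \frac{2 X^{2} + X}{3} = -5 + \frac{X + 2 X^{2}}{3} = -5 + \left(\frac{X}{3} + \frac{2 X^{2}}{3}\right) = -5 + \frac{X}{3} + \frac{2 X^{2}}{3}$)
$U{\left(G \right)} = - 8 G$
$\left(\left(-39 + 35\right) - 34\right) + 14 U{\left(A{\left(K{\left(-2 \right)} \right)} \right)} = \left(\left(-39 + 35\right) - 34\right) + 14 \left(- 8 \left(-5 + \frac{2 \left(-2\right)^{2}}{3} + \frac{2 \left(2 \left(-2\right)^{2}\right)^{2}}{3}\right)\right) = \left(-4 - 34\right) + 14 \left(- 8 \left(-5 + \frac{2 \cdot 4}{3} + \frac{2 \left(2 \cdot 4\right)^{2}}{3}\right)\right) = -38 + 14 \left(- 8 \left(-5 + \frac{1}{3} \cdot 8 + \frac{2 \cdot 8^{2}}{3}\right)\right) = -38 + 14 \left(- 8 \left(-5 + \frac{8}{3} + \frac{2}{3} \cdot 64\right)\right) = -38 + 14 \left(- 8 \left(-5 + \frac{8}{3} + \frac{128}{3}\right)\right) = -38 + 14 \left(\left(-8\right) \frac{121}{3}\right) = -38 + 14 \left(- \frac{968}{3}\right) = -38 - \frac{13552}{3} = - \frac{13666}{3}$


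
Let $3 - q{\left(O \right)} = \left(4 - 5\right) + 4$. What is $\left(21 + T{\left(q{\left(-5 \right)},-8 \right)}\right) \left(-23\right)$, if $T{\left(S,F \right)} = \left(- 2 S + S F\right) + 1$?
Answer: $-506$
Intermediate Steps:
$q{\left(O \right)} = 0$ ($q{\left(O \right)} = 3 - \left(\left(4 - 5\right) + 4\right) = 3 - \left(-1 + 4\right) = 3 - 3 = 0$)
$T{\left(S,F \right)} = 1 - 2 S + F S$ ($T{\left(S,F \right)} = \left(- 2 S + F S\right) + 1 = 1 - 2 S + F S$)
$\left(21 + T{\left(q{\left(-5 \right)},-8 \right)}\right) \left(-23\right) = \left(21 - -1\right) \left(-23\right) = \left(21 + \left(1 + 0 + 0\right)\right) \left(-23\right) = \left(21 + 1\right) \left(-23\right) = 22 \left(-23\right) = -506$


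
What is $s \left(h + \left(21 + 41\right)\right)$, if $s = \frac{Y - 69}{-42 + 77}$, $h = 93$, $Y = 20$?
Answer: $-217$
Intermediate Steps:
$s = - \frac{7}{5}$ ($s = \frac{20 - 69}{-42 + 77} = - \frac{49}{35} = \left(-49\right) \frac{1}{35} = - \frac{7}{5} \approx -1.4$)
$s \left(h + \left(21 + 41\right)\right) = - \frac{7 \left(93 + \left(21 + 41\right)\right)}{5} = - \frac{7 \left(93 + 62\right)}{5} = \left(- \frac{7}{5}\right) 155 = -217$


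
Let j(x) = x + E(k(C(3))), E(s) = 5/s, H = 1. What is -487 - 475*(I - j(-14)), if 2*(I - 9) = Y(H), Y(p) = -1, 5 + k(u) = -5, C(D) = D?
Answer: -11412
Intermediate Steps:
k(u) = -10 (k(u) = -5 - 5 = -10)
I = 17/2 (I = 9 + (1/2)*(-1) = 9 - 1/2 = 17/2 ≈ 8.5000)
j(x) = -1/2 + x (j(x) = x + 5/(-10) = x + 5*(-1/10) = x - 1/2 = -1/2 + x)
-487 - 475*(I - j(-14)) = -487 - 475*(17/2 - (-1/2 - 14)) = -487 - 475*(17/2 - 1*(-29/2)) = -487 - 475*(17/2 + 29/2) = -487 - 475*23 = -487 - 10925 = -11412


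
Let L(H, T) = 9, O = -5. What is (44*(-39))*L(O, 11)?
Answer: -15444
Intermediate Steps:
(44*(-39))*L(O, 11) = (44*(-39))*9 = -1716*9 = -15444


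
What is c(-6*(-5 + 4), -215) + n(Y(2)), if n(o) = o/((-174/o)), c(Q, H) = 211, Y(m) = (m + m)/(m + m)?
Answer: 36713/174 ≈ 210.99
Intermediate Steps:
Y(m) = 1 (Y(m) = (2*m)/((2*m)) = (2*m)*(1/(2*m)) = 1)
n(o) = -o**2/174 (n(o) = o*(-o/174) = -o**2/174)
c(-6*(-5 + 4), -215) + n(Y(2)) = 211 - 1/174*1**2 = 211 - 1/174*1 = 211 - 1/174 = 36713/174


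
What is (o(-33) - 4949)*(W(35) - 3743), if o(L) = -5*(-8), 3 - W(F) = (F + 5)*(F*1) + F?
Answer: 25404075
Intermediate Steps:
W(F) = 3 - F - F*(5 + F) (W(F) = 3 - ((F + 5)*(F*1) + F) = 3 - ((5 + F)*F + F) = 3 - (F*(5 + F) + F) = 3 - (F + F*(5 + F)) = 3 + (-F - F*(5 + F)) = 3 - F - F*(5 + F))
o(L) = 40
(o(-33) - 4949)*(W(35) - 3743) = (40 - 4949)*((3 - 1*35² - 6*35) - 3743) = -4909*((3 - 1*1225 - 210) - 3743) = -4909*((3 - 1225 - 210) - 3743) = -4909*(-1432 - 3743) = -4909*(-5175) = 25404075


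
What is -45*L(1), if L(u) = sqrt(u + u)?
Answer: -45*sqrt(2) ≈ -63.640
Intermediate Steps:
L(u) = sqrt(2)*sqrt(u) (L(u) = sqrt(2*u) = sqrt(2)*sqrt(u))
-45*L(1) = -45*sqrt(2)*sqrt(1) = -45*sqrt(2)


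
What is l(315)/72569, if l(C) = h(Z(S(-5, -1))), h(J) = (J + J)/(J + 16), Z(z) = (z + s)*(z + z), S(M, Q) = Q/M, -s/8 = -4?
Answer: 46/3742487 ≈ 1.2291e-5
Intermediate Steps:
s = 32 (s = -8*(-4) = 32)
Z(z) = 2*z*(32 + z) (Z(z) = (z + 32)*(z + z) = (32 + z)*(2*z) = 2*z*(32 + z))
h(J) = 2*J/(16 + J) (h(J) = (2*J)/(16 + J) = 2*J/(16 + J))
l(C) = 322/361 (l(C) = 2*(2*(-1/(-5))*(32 - 1/(-5)))/(16 + 2*(-1/(-5))*(32 - 1/(-5))) = 2*(2*(-1*(-⅕))*(32 - 1*(-⅕)))/(16 + 2*(-1*(-⅕))*(32 - 1*(-⅕))) = 2*(2*(⅕)*(32 + ⅕))/(16 + 2*(⅕)*(32 + ⅕)) = 2*(2*(⅕)*(161/5))/(16 + 2*(⅕)*(161/5)) = 2*(322/25)/(16 + 322/25) = 2*(322/25)/(722/25) = 2*(322/25)*(25/722) = 322/361)
l(315)/72569 = (322/361)/72569 = (322/361)*(1/72569) = 46/3742487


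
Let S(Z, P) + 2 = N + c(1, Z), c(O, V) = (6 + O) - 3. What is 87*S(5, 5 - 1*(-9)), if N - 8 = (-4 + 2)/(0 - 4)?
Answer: 1827/2 ≈ 913.50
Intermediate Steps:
c(O, V) = 3 + O
N = 17/2 (N = 8 + (-4 + 2)/(0 - 4) = 8 - 2/(-4) = 8 - 2*(-¼) = 8 + ½ = 17/2 ≈ 8.5000)
S(Z, P) = 21/2 (S(Z, P) = -2 + (17/2 + (3 + 1)) = -2 + (17/2 + 4) = -2 + 25/2 = 21/2)
87*S(5, 5 - 1*(-9)) = 87*(21/2) = 1827/2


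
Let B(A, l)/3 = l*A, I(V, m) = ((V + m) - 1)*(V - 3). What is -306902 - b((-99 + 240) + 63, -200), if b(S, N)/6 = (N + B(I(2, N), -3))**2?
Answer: -24091388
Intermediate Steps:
I(V, m) = (-3 + V)*(-1 + V + m) (I(V, m) = (-1 + V + m)*(-3 + V) = (-3 + V)*(-1 + V + m))
B(A, l) = 3*A*l (B(A, l) = 3*(l*A) = 3*(A*l) = 3*A*l)
b(S, N) = 6*(9 + 10*N)**2 (b(S, N) = 6*(N + 3*(3 + 2**2 - 4*2 - 3*N + 2*N)*(-3))**2 = 6*(N + 3*(3 + 4 - 8 - 3*N + 2*N)*(-3))**2 = 6*(N + 3*(-1 - N)*(-3))**2 = 6*(N + (9 + 9*N))**2 = 6*(9 + 10*N)**2)
-306902 - b((-99 + 240) + 63, -200) = -306902 - 6*(9 + 10*(-200))**2 = -306902 - 6*(9 - 2000)**2 = -306902 - 6*(-1991)**2 = -306902 - 6*3964081 = -306902 - 1*23784486 = -306902 - 23784486 = -24091388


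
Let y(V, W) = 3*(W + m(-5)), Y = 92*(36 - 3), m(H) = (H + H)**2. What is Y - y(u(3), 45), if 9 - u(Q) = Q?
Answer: 2601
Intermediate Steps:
m(H) = 4*H**2 (m(H) = (2*H)**2 = 4*H**2)
Y = 3036 (Y = 92*33 = 3036)
u(Q) = 9 - Q
y(V, W) = 300 + 3*W (y(V, W) = 3*(W + 4*(-5)**2) = 3*(W + 4*25) = 3*(W + 100) = 3*(100 + W) = 300 + 3*W)
Y - y(u(3), 45) = 3036 - (300 + 3*45) = 3036 - (300 + 135) = 3036 - 1*435 = 3036 - 435 = 2601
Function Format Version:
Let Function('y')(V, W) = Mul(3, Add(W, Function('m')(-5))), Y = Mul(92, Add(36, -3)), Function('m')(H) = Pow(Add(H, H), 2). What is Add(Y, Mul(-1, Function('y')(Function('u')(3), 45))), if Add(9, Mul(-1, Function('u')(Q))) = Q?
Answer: 2601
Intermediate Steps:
Function('m')(H) = Mul(4, Pow(H, 2)) (Function('m')(H) = Pow(Mul(2, H), 2) = Mul(4, Pow(H, 2)))
Y = 3036 (Y = Mul(92, 33) = 3036)
Function('u')(Q) = Add(9, Mul(-1, Q))
Function('y')(V, W) = Add(300, Mul(3, W)) (Function('y')(V, W) = Mul(3, Add(W, Mul(4, Pow(-5, 2)))) = Mul(3, Add(W, Mul(4, 25))) = Mul(3, Add(W, 100)) = Mul(3, Add(100, W)) = Add(300, Mul(3, W)))
Add(Y, Mul(-1, Function('y')(Function('u')(3), 45))) = Add(3036, Mul(-1, Add(300, Mul(3, 45)))) = Add(3036, Mul(-1, Add(300, 135))) = Add(3036, Mul(-1, 435)) = Add(3036, -435) = 2601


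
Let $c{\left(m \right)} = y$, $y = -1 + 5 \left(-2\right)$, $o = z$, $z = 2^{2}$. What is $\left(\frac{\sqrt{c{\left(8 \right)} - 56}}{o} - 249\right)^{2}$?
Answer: $\frac{\left(996 - i \sqrt{67}\right)^{2}}{16} \approx 61997.0 - 1019.1 i$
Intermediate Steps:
$z = 4$
$o = 4$
$y = -11$ ($y = -1 - 10 = -11$)
$c{\left(m \right)} = -11$
$\left(\frac{\sqrt{c{\left(8 \right)} - 56}}{o} - 249\right)^{2} = \left(\frac{\sqrt{-11 - 56}}{4} - 249\right)^{2} = \left(\sqrt{-67} \cdot \frac{1}{4} - 249\right)^{2} = \left(i \sqrt{67} \cdot \frac{1}{4} - 249\right)^{2} = \left(\frac{i \sqrt{67}}{4} - 249\right)^{2} = \left(-249 + \frac{i \sqrt{67}}{4}\right)^{2}$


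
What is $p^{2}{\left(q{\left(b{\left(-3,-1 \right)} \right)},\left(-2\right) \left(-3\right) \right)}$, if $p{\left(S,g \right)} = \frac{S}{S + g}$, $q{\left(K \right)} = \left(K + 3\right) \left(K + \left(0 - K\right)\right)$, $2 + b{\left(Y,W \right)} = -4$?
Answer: $0$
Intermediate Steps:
$b{\left(Y,W \right)} = -6$ ($b{\left(Y,W \right)} = -2 - 4 = -6$)
$q{\left(K \right)} = 0$ ($q{\left(K \right)} = \left(3 + K\right) \left(K - K\right) = \left(3 + K\right) 0 = 0$)
$p^{2}{\left(q{\left(b{\left(-3,-1 \right)} \right)},\left(-2\right) \left(-3\right) \right)} = \left(\frac{0}{0 - -6}\right)^{2} = \left(\frac{0}{0 + 6}\right)^{2} = \left(\frac{0}{6}\right)^{2} = \left(0 \cdot \frac{1}{6}\right)^{2} = 0^{2} = 0$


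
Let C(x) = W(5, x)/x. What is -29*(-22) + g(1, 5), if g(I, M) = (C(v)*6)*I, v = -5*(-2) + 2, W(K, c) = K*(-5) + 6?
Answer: 1257/2 ≈ 628.50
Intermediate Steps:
W(K, c) = 6 - 5*K (W(K, c) = -5*K + 6 = 6 - 5*K)
v = 12 (v = 10 + 2 = 12)
C(x) = -19/x (C(x) = (6 - 5*5)/x = (6 - 25)/x = -19/x)
g(I, M) = -19*I/2 (g(I, M) = (-19/12*6)*I = -19*I/2)
-29*(-22) + g(1, 5) = -29*(-22) - 19/2*1 = 638 - 19/2 = 1257/2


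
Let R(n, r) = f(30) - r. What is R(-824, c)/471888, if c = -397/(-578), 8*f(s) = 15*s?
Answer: 64231/545502528 ≈ 0.00011775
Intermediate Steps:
f(s) = 15*s/8 (f(s) = (15*s)/8 = 15*s/8)
c = 397/578 (c = -397*(-1/578) = 397/578 ≈ 0.68685)
R(n, r) = 225/4 - r (R(n, r) = (15/8)*30 - r = 225/4 - r)
R(-824, c)/471888 = (225/4 - 1*397/578)/471888 = (225/4 - 397/578)*(1/471888) = (64231/1156)*(1/471888) = 64231/545502528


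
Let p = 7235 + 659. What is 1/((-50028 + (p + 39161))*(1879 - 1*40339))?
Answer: 1/114341580 ≈ 8.7457e-9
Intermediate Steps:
p = 7894
1/((-50028 + (p + 39161))*(1879 - 1*40339)) = 1/((-50028 + (7894 + 39161))*(1879 - 1*40339)) = 1/((-50028 + 47055)*(1879 - 40339)) = 1/(-2973*(-38460)) = -1/2973*(-1/38460) = 1/114341580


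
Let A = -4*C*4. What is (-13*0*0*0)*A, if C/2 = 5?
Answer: 0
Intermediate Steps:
C = 10 (C = 2*5 = 10)
A = -160 (A = -4*10*4 = -40*4 = -160)
(-13*0*0*0)*A = -13*0*0*0*(-160) = -0*0*(-160) = -13*0*(-160) = 0*(-160) = 0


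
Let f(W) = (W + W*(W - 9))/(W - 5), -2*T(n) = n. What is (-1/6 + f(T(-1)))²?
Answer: 4/9 ≈ 0.44444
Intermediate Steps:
T(n) = -n/2
f(W) = (W + W*(-9 + W))/(-5 + W)
(-1/6 + f(T(-1)))² = (-1/6 + (-½*(-1))*(-8 - ½*(-1))/(-5 - ½*(-1)))² = (-1*⅙ + (-8 + ½)/(2*(-5 + ½)))² = (-⅙ + (½)*(-15/2)/(-9/2))² = (-⅙ + (½)*(-2/9)*(-15/2))² = (-⅙ + ⅚)² = (⅔)² = 4/9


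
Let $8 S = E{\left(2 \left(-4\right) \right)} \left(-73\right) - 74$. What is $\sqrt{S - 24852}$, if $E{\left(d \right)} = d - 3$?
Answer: $\frac{i \sqrt{396174}}{4} \approx 157.36 i$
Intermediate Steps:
$E{\left(d \right)} = -3 + d$
$S = \frac{729}{8}$ ($S = \frac{\left(-3 + 2 \left(-4\right)\right) \left(-73\right) - 74}{8} = \frac{\left(-3 - 8\right) \left(-73\right) - 74}{8} = \frac{\left(-11\right) \left(-73\right) - 74}{8} = \frac{803 - 74}{8} = \frac{1}{8} \cdot 729 = \frac{729}{8} \approx 91.125$)
$\sqrt{S - 24852} = \sqrt{\frac{729}{8} - 24852} = \sqrt{- \frac{198087}{8}} = \frac{i \sqrt{396174}}{4}$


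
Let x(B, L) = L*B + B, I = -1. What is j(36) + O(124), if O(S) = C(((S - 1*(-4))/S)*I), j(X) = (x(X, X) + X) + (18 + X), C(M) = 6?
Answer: 1428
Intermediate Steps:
x(B, L) = B + B*L (x(B, L) = B*L + B = B + B*L)
j(X) = 18 + 2*X + X*(1 + X) (j(X) = (X*(1 + X) + X) + (18 + X) = (X + X*(1 + X)) + (18 + X) = 18 + 2*X + X*(1 + X))
O(S) = 6
j(36) + O(124) = (18 + 36² + 3*36) + 6 = (18 + 1296 + 108) + 6 = 1422 + 6 = 1428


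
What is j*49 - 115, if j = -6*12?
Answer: -3643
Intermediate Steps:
j = -72
j*49 - 115 = -72*49 - 115 = -3528 - 115 = -3643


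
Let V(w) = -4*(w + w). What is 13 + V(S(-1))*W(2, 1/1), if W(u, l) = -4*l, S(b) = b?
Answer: -19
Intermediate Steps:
V(w) = -8*w
13 + V(S(-1))*W(2, 1/1) = 13 + (-8*(-1))*(-4/1) = 13 + 8*(-4*1) = 13 + 8*(-4) = 13 - 32 = -19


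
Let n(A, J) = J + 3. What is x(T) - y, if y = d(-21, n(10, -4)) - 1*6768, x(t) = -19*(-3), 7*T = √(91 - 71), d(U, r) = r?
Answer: 6826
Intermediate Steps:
n(A, J) = 3 + J
T = 2*√5/7 (T = √(91 - 71)/7 = √20/7 = (2*√5)/7 = 2*√5/7 ≈ 0.63888)
x(t) = 57
y = -6769 (y = (3 - 4) - 1*6768 = -1 - 6768 = -6769)
x(T) - y = 57 - 1*(-6769) = 57 + 6769 = 6826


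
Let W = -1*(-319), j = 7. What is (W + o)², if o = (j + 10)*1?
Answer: 112896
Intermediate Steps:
o = 17 (o = (7 + 10)*1 = 17*1 = 17)
W = 319
(W + o)² = (319 + 17)² = 336² = 112896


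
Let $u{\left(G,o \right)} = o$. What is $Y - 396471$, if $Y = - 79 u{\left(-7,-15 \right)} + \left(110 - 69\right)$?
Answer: $-395245$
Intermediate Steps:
$Y = 1226$ ($Y = \left(-79\right) \left(-15\right) + \left(110 - 69\right) = 1185 + \left(110 - 69\right) = 1185 + 41 = 1226$)
$Y - 396471 = 1226 - 396471 = -395245$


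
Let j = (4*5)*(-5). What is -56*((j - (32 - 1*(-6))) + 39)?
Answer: 5544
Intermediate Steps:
j = -100 (j = 20*(-5) = -100)
-56*((j - (32 - 1*(-6))) + 39) = -56*((-100 - (32 - 1*(-6))) + 39) = -56*((-100 - (32 + 6)) + 39) = -56*((-100 - 1*38) + 39) = -56*((-100 - 38) + 39) = -56*(-138 + 39) = -56*(-99) = 5544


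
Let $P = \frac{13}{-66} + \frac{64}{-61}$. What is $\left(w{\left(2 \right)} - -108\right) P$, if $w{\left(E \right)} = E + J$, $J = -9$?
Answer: $- \frac{506717}{4026} \approx -125.86$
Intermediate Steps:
$w{\left(E \right)} = -9 + E$ ($w{\left(E \right)} = E - 9 = -9 + E$)
$P = - \frac{5017}{4026}$ ($P = 13 \left(- \frac{1}{66}\right) + 64 \left(- \frac{1}{61}\right) = - \frac{13}{66} - \frac{64}{61} = - \frac{5017}{4026} \approx -1.2462$)
$\left(w{\left(2 \right)} - -108\right) P = \left(\left(-9 + 2\right) - -108\right) \left(- \frac{5017}{4026}\right) = \left(-7 + 108\right) \left(- \frac{5017}{4026}\right) = 101 \left(- \frac{5017}{4026}\right) = - \frac{506717}{4026}$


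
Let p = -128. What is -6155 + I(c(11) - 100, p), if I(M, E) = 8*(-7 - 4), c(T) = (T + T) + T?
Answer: -6243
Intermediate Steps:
c(T) = 3*T (c(T) = 2*T + T = 3*T)
I(M, E) = -88 (I(M, E) = 8*(-11) = -88)
-6155 + I(c(11) - 100, p) = -6155 - 88 = -6243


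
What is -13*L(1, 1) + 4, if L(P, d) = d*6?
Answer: -74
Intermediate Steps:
L(P, d) = 6*d
-13*L(1, 1) + 4 = -78 + 4 = -74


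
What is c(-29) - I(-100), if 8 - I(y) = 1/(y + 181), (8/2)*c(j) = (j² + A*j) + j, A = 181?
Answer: -361985/324 ≈ -1117.2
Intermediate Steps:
c(j) = j²/4 + 91*j/2 (c(j) = ((j² + 181*j) + j)/4 = (j² + 182*j)/4 = j²/4 + 91*j/2)
I(y) = 8 - 1/(181 + y) (I(y) = 8 - 1/(y + 181) = 8 - 1/(181 + y))
c(-29) - I(-100) = (¼)*(-29)*(182 - 29) - (1447 + 8*(-100))/(181 - 100) = (¼)*(-29)*153 - (1447 - 800)/81 = -4437/4 - 647/81 = -361985/324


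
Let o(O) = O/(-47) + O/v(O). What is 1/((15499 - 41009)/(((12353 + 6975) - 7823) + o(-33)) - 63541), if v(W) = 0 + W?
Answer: -108163/6873024977 ≈ -1.5737e-5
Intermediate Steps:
v(W) = W
o(O) = 1 - O/47 (o(O) = O/(-47) + O/O = O*(-1/47) + 1 = -O/47 + 1 = 1 - O/47)
1/((15499 - 41009)/(((12353 + 6975) - 7823) + o(-33)) - 63541) = 1/((15499 - 41009)/(((12353 + 6975) - 7823) + (1 - 1/47*(-33))) - 63541) = 1/(-25510/((19328 - 7823) + (1 + 33/47)) - 63541) = 1/(-25510/(11505 + 80/47) - 63541) = 1/(-25510/540815/47 - 63541) = 1/(-25510*47/540815 - 63541) = 1/(-239794/108163 - 63541) = 1/(-6873024977/108163) = -108163/6873024977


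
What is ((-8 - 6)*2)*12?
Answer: -336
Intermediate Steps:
((-8 - 6)*2)*12 = -14*2*12 = -28*12 = -336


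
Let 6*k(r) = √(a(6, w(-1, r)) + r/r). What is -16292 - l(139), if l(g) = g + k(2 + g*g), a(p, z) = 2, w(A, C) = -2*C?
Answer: -16431 - √3/6 ≈ -16431.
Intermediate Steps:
k(r) = √3/6 (k(r) = √(2 + r/r)/6 = √(2 + 1)/6 = √3/6)
l(g) = g + √3/6
-16292 - l(139) = -16292 - (139 + √3/6) = -16292 + (-139 - √3/6) = -16431 - √3/6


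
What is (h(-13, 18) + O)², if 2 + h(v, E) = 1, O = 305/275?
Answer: 36/3025 ≈ 0.011901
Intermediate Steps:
O = 61/55 (O = 305*(1/275) = 61/55 ≈ 1.1091)
h(v, E) = -1 (h(v, E) = -2 + 1 = -1)
(h(-13, 18) + O)² = (-1 + 61/55)² = (6/55)² = 36/3025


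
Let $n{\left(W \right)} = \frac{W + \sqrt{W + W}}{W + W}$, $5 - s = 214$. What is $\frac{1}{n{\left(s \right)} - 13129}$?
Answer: $- \frac{10975426}{144090880243} + \frac{2 i \sqrt{418}}{144090880243} \approx -7.617 \cdot 10^{-5} + 2.8378 \cdot 10^{-10} i$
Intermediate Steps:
$s = -209$ ($s = 5 - 214 = -209$)
$n{\left(W \right)} = \frac{W + \sqrt{2} \sqrt{W}}{2 W}$ ($n{\left(W \right)} = \frac{W + \sqrt{2 W}}{2 W} = \left(W + \sqrt{2} \sqrt{W}\right) \frac{1}{2 W} = \frac{W + \sqrt{2} \sqrt{W}}{2 W}$)
$\frac{1}{n{\left(s \right)} - 13129} = \frac{1}{\left(\frac{1}{2} + \frac{\sqrt{2}}{2 i \sqrt{209}}\right) - 13129} = \frac{1}{\left(\frac{1}{2} + \frac{\sqrt{2} \left(- \frac{i \sqrt{209}}{209}\right)}{2}\right) - 13129} = \frac{1}{\left(\frac{1}{2} - \frac{i \sqrt{418}}{418}\right) - 13129} = \frac{1}{- \frac{26257}{2} - \frac{i \sqrt{418}}{418}}$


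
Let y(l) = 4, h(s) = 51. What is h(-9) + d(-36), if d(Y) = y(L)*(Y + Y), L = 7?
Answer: -237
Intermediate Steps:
d(Y) = 8*Y (d(Y) = 4*(Y + Y) = 4*(2*Y) = 8*Y)
h(-9) + d(-36) = 51 + 8*(-36) = 51 - 288 = -237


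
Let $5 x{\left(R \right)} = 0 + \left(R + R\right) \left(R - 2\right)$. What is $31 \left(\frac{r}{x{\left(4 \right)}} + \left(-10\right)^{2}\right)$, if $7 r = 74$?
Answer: $\frac{179335}{56} \approx 3202.4$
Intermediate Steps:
$x{\left(R \right)} = \frac{2 R \left(-2 + R\right)}{5}$ ($x{\left(R \right)} = \frac{0 + \left(R + R\right) \left(R - 2\right)}{5} = \frac{0 + 2 R \left(-2 + R\right)}{5} = \frac{2 R \left(-2 + R\right)}{5}$)
$r = \frac{74}{7}$ ($r = \frac{1}{7} \cdot 74 = \frac{74}{7} \approx 10.571$)
$31 \left(\frac{r}{x{\left(4 \right)}} + \left(-10\right)^{2}\right) = 31 \left(\frac{74}{7 \cdot \frac{2}{5} \cdot 4 \left(-2 + 4\right)} + \left(-10\right)^{2}\right) = 31 \left(\frac{74}{7 \cdot \frac{2}{5} \cdot 4 \cdot 2} + 100\right) = 31 \left(\frac{74}{7 \cdot \frac{16}{5}} + 100\right) = 31 \left(\frac{74}{7} \cdot \frac{5}{16} + 100\right) = 31 \left(\frac{185}{56} + 100\right) = 31 \cdot \frac{5785}{56} = \frac{179335}{56}$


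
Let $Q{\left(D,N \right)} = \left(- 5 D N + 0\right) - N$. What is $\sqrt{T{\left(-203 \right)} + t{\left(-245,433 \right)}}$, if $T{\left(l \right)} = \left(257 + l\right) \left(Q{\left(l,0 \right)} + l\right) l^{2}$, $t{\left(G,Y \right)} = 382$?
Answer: $2 i \sqrt{112933169} \approx 21254.0 i$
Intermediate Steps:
$Q{\left(D,N \right)} = - N - 5 D N$ ($Q{\left(D,N \right)} = \left(- 5 D N + 0\right) - N = - 5 D N - N = - N - 5 D N$)
$T{\left(l \right)} = l^{3} \left(257 + l\right)$ ($T{\left(l \right)} = \left(257 + l\right) \left(\left(-1\right) 0 \left(1 + 5 l\right) + l\right) l^{2} = \left(257 + l\right) \left(0 + l\right) l^{2} = \left(257 + l\right) l l^{2} = l \left(257 + l\right) l^{2} = l^{3} \left(257 + l\right)$)
$\sqrt{T{\left(-203 \right)} + t{\left(-245,433 \right)}} = \sqrt{\left(-203\right)^{3} \left(257 - 203\right) + 382} = \sqrt{\left(-8365427\right) 54 + 382} = \sqrt{-451733058 + 382} = \sqrt{-451732676} = 2 i \sqrt{112933169}$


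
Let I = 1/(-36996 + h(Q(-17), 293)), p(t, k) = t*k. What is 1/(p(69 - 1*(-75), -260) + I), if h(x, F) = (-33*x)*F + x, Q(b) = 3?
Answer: -66000/2471040001 ≈ -2.6709e-5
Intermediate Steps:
h(x, F) = x - 33*F*x (h(x, F) = -33*F*x + x = x - 33*F*x)
p(t, k) = k*t
I = -1/66000 (I = 1/(-36996 + 3*(1 - 33*293)) = 1/(-36996 + 3*(1 - 9669)) = 1/(-36996 + 3*(-9668)) = 1/(-36996 - 29004) = 1/(-66000) = -1/66000 ≈ -1.5152e-5)
1/(p(69 - 1*(-75), -260) + I) = 1/(-260*(69 - 1*(-75)) - 1/66000) = 1/(-260*(69 + 75) - 1/66000) = 1/(-260*144 - 1/66000) = 1/(-37440 - 1/66000) = 1/(-2471040001/66000) = -66000/2471040001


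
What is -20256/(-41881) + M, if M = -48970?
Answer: -2050892314/41881 ≈ -48970.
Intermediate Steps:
-20256/(-41881) + M = -20256/(-41881) - 48970 = -20256*(-1/41881) - 48970 = 20256/41881 - 48970 = -2050892314/41881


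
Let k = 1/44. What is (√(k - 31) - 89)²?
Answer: (1958 - I*√14993)²/484 ≈ 7890.0 - 990.7*I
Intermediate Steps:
k = 1/44 ≈ 0.022727
(√(k - 31) - 89)² = (√(1/44 - 31) - 89)² = (√(-1363/44) - 89)² = (I*√14993/22 - 89)² = (-89 + I*√14993/22)²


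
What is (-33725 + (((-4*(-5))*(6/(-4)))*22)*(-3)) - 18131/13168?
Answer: -418036291/13168 ≈ -31746.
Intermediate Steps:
(-33725 + (((-4*(-5))*(6/(-4)))*22)*(-3)) - 18131/13168 = (-33725 + ((20*(6*(-1/4)))*22)*(-3)) - 18131*1/13168 = (-33725 + ((20*(-3/2))*22)*(-3)) - 18131/13168 = (-33725 - 30*22*(-3)) - 18131/13168 = (-33725 - 660*(-3)) - 18131/13168 = (-33725 + 1980) - 18131/13168 = -31745 - 18131/13168 = -418036291/13168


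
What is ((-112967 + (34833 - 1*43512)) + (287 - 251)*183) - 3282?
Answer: -118340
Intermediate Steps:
((-112967 + (34833 - 1*43512)) + (287 - 251)*183) - 3282 = ((-112967 + (34833 - 43512)) + 36*183) - 3282 = ((-112967 - 8679) + 6588) - 3282 = (-121646 + 6588) - 3282 = -115058 - 3282 = -118340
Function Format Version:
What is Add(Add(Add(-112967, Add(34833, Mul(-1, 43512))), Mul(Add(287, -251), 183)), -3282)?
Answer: -118340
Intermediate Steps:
Add(Add(Add(-112967, Add(34833, Mul(-1, 43512))), Mul(Add(287, -251), 183)), -3282) = Add(Add(Add(-112967, Add(34833, -43512)), Mul(36, 183)), -3282) = Add(Add(Add(-112967, -8679), 6588), -3282) = Add(Add(-121646, 6588), -3282) = Add(-115058, -3282) = -118340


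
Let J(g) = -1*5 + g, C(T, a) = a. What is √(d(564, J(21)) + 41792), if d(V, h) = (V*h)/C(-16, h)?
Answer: 2*√10589 ≈ 205.81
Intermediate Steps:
J(g) = -5 + g
d(V, h) = V (d(V, h) = (V*h)/h = V)
√(d(564, J(21)) + 41792) = √(564 + 41792) = √42356 = 2*√10589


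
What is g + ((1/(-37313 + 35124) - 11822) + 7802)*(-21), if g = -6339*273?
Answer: -3603371982/2189 ≈ -1.6461e+6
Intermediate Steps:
g = -1730547
g + ((1/(-37313 + 35124) - 11822) + 7802)*(-21) = -1730547 + ((1/(-37313 + 35124) - 11822) + 7802)*(-21) = -1730547 + ((1/(-2189) - 11822) + 7802)*(-21) = -1730547 + ((-1/2189 - 11822) + 7802)*(-21) = -1730547 + (-25878359/2189 + 7802)*(-21) = -1730547 - 8799781/2189*(-21) = -1730547 + 184795401/2189 = -3603371982/2189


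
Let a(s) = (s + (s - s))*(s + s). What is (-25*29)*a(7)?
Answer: -71050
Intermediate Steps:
a(s) = 2*s² (a(s) = (s + 0)*(2*s) = s*(2*s) = 2*s²)
(-25*29)*a(7) = (-25*29)*(2*7²) = -1450*49 = -725*98 = -71050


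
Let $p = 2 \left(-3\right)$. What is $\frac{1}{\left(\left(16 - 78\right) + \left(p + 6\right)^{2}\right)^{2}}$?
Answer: $\frac{1}{3844} \approx 0.00026015$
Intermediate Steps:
$p = -6$
$\frac{1}{\left(\left(16 - 78\right) + \left(p + 6\right)^{2}\right)^{2}} = \frac{1}{\left(\left(16 - 78\right) + \left(-6 + 6\right)^{2}\right)^{2}} = \frac{1}{\left(\left(16 - 78\right) + 0^{2}\right)^{2}} = \frac{1}{\left(-62 + 0\right)^{2}} = \frac{1}{\left(-62\right)^{2}} = \frac{1}{3844}$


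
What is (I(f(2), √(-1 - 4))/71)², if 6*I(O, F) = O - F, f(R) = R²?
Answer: (4 - I*√5)²/181476 ≈ 6.0614e-5 - 9.8572e-5*I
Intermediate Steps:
I(O, F) = -F/6 + O/6 (I(O, F) = (O - F)/6 = -F/6 + O/6)
(I(f(2), √(-1 - 4))/71)² = ((-√(-1 - 4)/6 + (⅙)*2²)/71)² = ((-I*√5/6 + (⅙)*4)*(1/71))² = ((-I*√5/6 + ⅔)*(1/71))² = ((⅔ - I*√5/6)*(1/71))² = (2/213 - I*√5/426)²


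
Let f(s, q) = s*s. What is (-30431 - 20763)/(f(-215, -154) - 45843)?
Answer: -25597/191 ≈ -134.02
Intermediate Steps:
f(s, q) = s²
(-30431 - 20763)/(f(-215, -154) - 45843) = (-30431 - 20763)/((-215)² - 45843) = -51194/(46225 - 45843) = -51194/382 = -51194*1/382 = -25597/191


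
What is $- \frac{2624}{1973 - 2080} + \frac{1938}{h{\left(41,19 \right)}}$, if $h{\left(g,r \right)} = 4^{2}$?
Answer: $\frac{124675}{856} \approx 145.65$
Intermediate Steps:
$h{\left(g,r \right)} = 16$
$- \frac{2624}{1973 - 2080} + \frac{1938}{h{\left(41,19 \right)}} = - \frac{2624}{1973 - 2080} + \frac{1938}{16} = - \frac{2624}{1973 - 2080} + 1938 \cdot \frac{1}{16} = - \frac{2624}{-107} + \frac{969}{8} = \left(-2624\right) \left(- \frac{1}{107}\right) + \frac{969}{8} = \frac{2624}{107} + \frac{969}{8} = \frac{124675}{856}$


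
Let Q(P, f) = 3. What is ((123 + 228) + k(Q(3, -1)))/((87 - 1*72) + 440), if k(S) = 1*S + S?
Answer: 51/65 ≈ 0.78462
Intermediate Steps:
k(S) = 2*S (k(S) = S + S = 2*S)
((123 + 228) + k(Q(3, -1)))/((87 - 1*72) + 440) = ((123 + 228) + 2*3)/((87 - 1*72) + 440) = (351 + 6)/((87 - 72) + 440) = 357/(15 + 440) = 357/455 = 357*(1/455) = 51/65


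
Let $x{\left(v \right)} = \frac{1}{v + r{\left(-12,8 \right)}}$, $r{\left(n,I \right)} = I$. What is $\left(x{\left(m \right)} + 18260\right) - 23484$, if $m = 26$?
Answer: $- \frac{177615}{34} \approx -5224.0$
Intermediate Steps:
$x{\left(v \right)} = \frac{1}{8 + v}$ ($x{\left(v \right)} = \frac{1}{v + 8} = \frac{1}{8 + v}$)
$\left(x{\left(m \right)} + 18260\right) - 23484 = \left(\frac{1}{8 + 26} + 18260\right) - 23484 = \left(\frac{1}{34} + 18260\right) - 23484 = \frac{620841}{34} - 23484 = - \frac{177615}{34}$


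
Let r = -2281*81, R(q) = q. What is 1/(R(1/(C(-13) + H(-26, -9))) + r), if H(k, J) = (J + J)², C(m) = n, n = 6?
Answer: -330/60971129 ≈ -5.4124e-6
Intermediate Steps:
C(m) = 6
H(k, J) = 4*J² (H(k, J) = (2*J)² = 4*J²)
r = -184761
1/(R(1/(C(-13) + H(-26, -9))) + r) = 1/(1/(6 + 4*(-9)²) - 184761) = 1/(1/(6 + 4*81) - 184761) = 1/(1/(6 + 324) - 184761) = 1/(1/330 - 184761) = 1/(-60971129/330) = -330/60971129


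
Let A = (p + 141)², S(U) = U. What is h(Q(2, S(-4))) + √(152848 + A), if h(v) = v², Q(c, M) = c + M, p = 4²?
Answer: 4 + √177497 ≈ 425.30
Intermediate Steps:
p = 16
Q(c, M) = M + c
A = 24649 (A = (16 + 141)² = 157² = 24649)
h(Q(2, S(-4))) + √(152848 + A) = (-4 + 2)² + √(152848 + 24649) = (-2)² + √177497 = 4 + √177497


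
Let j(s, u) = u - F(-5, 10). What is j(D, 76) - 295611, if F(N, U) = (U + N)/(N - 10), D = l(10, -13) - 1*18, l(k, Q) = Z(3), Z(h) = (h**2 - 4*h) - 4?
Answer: -886604/3 ≈ -2.9553e+5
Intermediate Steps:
Z(h) = -4 + h**2 - 4*h
l(k, Q) = -7 (l(k, Q) = -4 + 3**2 - 4*3 = -4 + 9 - 12 = -7)
D = -25 (D = -7 - 1*18 = -7 - 18 = -25)
F(N, U) = (N + U)/(-10 + N)
j(s, u) = 1/3 + u (j(s, u) = u - (-5 + 10)/(-10 - 5) = u - 5/(-15) = u - (-1)*5/15 = u - 1*(-1/3) = u + 1/3 = 1/3 + u)
j(D, 76) - 295611 = (1/3 + 76) - 295611 = 229/3 - 295611 = -886604/3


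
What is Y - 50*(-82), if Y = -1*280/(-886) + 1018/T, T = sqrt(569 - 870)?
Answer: 1816440/443 - 1018*I*sqrt(301)/301 ≈ 4100.3 - 58.677*I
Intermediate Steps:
T = I*sqrt(301) (T = sqrt(-301) = I*sqrt(301) ≈ 17.349*I)
Y = 140/443 - 1018*I*sqrt(301)/301 (Y = -1*280/(-886) + 1018/((I*sqrt(301))) = -280*(-1/886) + 1018*(-I*sqrt(301)/301) = 140/443 - 1018*I*sqrt(301)/301 ≈ 0.31603 - 58.677*I)
Y - 50*(-82) = (140/443 - 1018*I*sqrt(301)/301) - 50*(-82) = (140/443 - 1018*I*sqrt(301)/301) - 1*(-4100) = (140/443 - 1018*I*sqrt(301)/301) + 4100 = 1816440/443 - 1018*I*sqrt(301)/301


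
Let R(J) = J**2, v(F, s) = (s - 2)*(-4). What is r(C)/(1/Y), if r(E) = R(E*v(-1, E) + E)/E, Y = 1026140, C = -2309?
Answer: -202509024246131500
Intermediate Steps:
v(F, s) = 8 - 4*s (v(F, s) = (-2 + s)*(-4) = 8 - 4*s)
r(E) = (E + E*(8 - 4*E))**2/E (r(E) = (E*(8 - 4*E) + E)**2/E = (E + E*(8 - 4*E))**2/E)
r(C)/(1/Y) = (-2309*(-9 + 4*(-2309))**2)/(1/1026140) = (-2309*(-9 - 9236)**2)/(1/1026140) = -2309*(-9245)**2*1026140 = -2309*85470025*1026140 = -197350287725*1026140 = -202509024246131500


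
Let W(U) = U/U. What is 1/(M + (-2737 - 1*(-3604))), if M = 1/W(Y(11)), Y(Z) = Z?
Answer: 1/868 ≈ 0.0011521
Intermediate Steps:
W(U) = 1
M = 1 (M = 1/1 = 1)
1/(M + (-2737 - 1*(-3604))) = 1/(1 + (-2737 - 1*(-3604))) = 1/(1 + (-2737 + 3604)) = 1/(1 + 867) = 1/868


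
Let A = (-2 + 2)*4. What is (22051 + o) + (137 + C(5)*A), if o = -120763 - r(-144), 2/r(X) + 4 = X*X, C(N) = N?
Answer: -1021828451/10366 ≈ -98575.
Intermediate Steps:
A = 0 (A = 0*4 = 0)
r(X) = 2/(-4 + X²) (r(X) = 2/(-4 + X*X) = 2/(-4 + X²))
o = -1251829259/10366 (o = -120763 - 2/(-4 + (-144)²) = -120763 - 2/(-4 + 20736) = -120763 - 2/20732 = -120763 - 1*1/10366 = -120763 - 1/10366 = -1251829259/10366 ≈ -1.2076e+5)
(22051 + o) + (137 + C(5)*A) = (22051 - 1251829259/10366) + (137 + 5*0) = -1023248593/10366 + (137 + 0) = -1023248593/10366 + 137 = -1021828451/10366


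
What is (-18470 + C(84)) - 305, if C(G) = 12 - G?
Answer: -18847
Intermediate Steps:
(-18470 + C(84)) - 305 = (-18470 + (12 - 1*84)) - 305 = (-18470 + (12 - 84)) - 305 = (-18470 - 72) - 305 = -18542 - 305 = -18847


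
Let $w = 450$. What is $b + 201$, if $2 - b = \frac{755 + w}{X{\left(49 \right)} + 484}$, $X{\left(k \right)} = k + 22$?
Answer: $\frac{22292}{111} \approx 200.83$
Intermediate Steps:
$X{\left(k \right)} = 22 + k$
$b = - \frac{19}{111}$ ($b = 2 - \frac{755 + 450}{\left(22 + 49\right) + 484} = 2 - \frac{1205}{71 + 484} = 2 - \frac{1205}{555} = 2 - 1205 \cdot \frac{1}{555} = 2 - \frac{241}{111} = - \frac{19}{111} \approx -0.17117$)
$b + 201 = - \frac{19}{111} + 201 = \frac{22292}{111}$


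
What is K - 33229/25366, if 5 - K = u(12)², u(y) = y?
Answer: -3559103/25366 ≈ -140.31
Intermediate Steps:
K = -139 (K = 5 - 1*12² = 5 - 1*144 = 5 - 144 = -139)
K - 33229/25366 = -139 - 33229/25366 = -3559103/25366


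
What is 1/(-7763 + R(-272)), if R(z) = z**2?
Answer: 1/66221 ≈ 1.5101e-5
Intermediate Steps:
1/(-7763 + R(-272)) = 1/(-7763 + (-272)**2) = 1/(-7763 + 73984) = 1/66221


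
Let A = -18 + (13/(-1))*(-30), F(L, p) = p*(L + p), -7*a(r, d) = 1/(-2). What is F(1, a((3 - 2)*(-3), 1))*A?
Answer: 1395/49 ≈ 28.469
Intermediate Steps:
a(r, d) = 1/14 (a(r, d) = -1/7/(-2) = -1/7*(-1/2) = 1/14)
A = 372 (A = -18 + (13*(-1))*(-30) = -18 - 13*(-30) = -18 + 390 = 372)
F(1, a((3 - 2)*(-3), 1))*A = ((1 + 1/14)/14)*372 = ((1/14)*(15/14))*372 = (15/196)*372 = 1395/49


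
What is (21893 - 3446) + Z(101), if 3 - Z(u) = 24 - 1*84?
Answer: 18510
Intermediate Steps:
Z(u) = 63 (Z(u) = 3 - (24 - 1*84) = 3 - (24 - 84) = 3 - 1*(-60) = 3 + 60 = 63)
(21893 - 3446) + Z(101) = (21893 - 3446) + 63 = 18447 + 63 = 18510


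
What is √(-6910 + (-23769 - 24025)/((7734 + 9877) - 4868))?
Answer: 2*I*√280670704383/12743 ≈ 83.149*I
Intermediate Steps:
√(-6910 + (-23769 - 24025)/((7734 + 9877) - 4868)) = √(-6910 - 47794/(17611 - 4868)) = √(-6910 - 47794/12743) = √(-88101924/12743) = 2*I*√280670704383/12743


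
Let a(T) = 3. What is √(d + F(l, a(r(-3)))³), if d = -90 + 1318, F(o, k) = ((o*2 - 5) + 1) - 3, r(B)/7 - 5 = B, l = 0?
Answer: √885 ≈ 29.749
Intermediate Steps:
r(B) = 35 + 7*B
F(o, k) = -7 + 2*o (F(o, k) = ((2*o - 5) + 1) - 3 = ((-5 + 2*o) + 1) - 3 = (-4 + 2*o) - 3 = -7 + 2*o)
d = 1228
√(d + F(l, a(r(-3)))³) = √(1228 + (-7 + 2*0)³) = √(1228 + (-7 + 0)³) = √(1228 + (-7)³) = √(1228 - 343) = √885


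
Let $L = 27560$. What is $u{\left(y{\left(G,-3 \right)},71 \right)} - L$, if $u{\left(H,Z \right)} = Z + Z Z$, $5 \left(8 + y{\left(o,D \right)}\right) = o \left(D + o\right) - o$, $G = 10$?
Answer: $-22448$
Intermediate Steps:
$y{\left(o,D \right)} = -8 - \frac{o}{5} + \frac{o \left(D + o\right)}{5}$ ($y{\left(o,D \right)} = -8 + \frac{o \left(D + o\right) - o}{5} = -8 + \frac{- o + o \left(D + o\right)}{5} = -8 + \left(- \frac{o}{5} + \frac{o \left(D + o\right)}{5}\right) = -8 - \frac{o}{5} + \frac{o \left(D + o\right)}{5}$)
$u{\left(H,Z \right)} = Z + Z^{2}$
$u{\left(y{\left(G,-3 \right)},71 \right)} - L = 71 \left(1 + 71\right) - 27560 = 71 \cdot 72 - 27560 = 5112 - 27560 = -22448$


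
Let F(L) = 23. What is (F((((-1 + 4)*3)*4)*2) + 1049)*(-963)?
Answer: -1032336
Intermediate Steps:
(F((((-1 + 4)*3)*4)*2) + 1049)*(-963) = (23 + 1049)*(-963) = 1072*(-963) = -1032336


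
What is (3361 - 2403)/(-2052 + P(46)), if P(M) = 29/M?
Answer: -92/197 ≈ -0.46701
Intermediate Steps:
(3361 - 2403)/(-2052 + P(46)) = (3361 - 2403)/(-2052 + 29/46) = 958/(-2052 + 29*(1/46)) = 958/(-2052 + 29/46) = 958/(-94363/46) = 958*(-46/94363) = -92/197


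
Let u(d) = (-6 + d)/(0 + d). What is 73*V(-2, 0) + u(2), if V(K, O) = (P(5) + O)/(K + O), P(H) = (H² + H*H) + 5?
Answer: -4019/2 ≈ -2009.5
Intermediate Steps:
u(d) = (-6 + d)/d
P(H) = 5 + 2*H² (P(H) = (H² + H²) + 5 = 2*H² + 5 = 5 + 2*H²)
V(K, O) = (55 + O)/(K + O) (V(K, O) = ((5 + 2*5²) + O)/(K + O) = ((5 + 2*25) + O)/(K + O) = ((5 + 50) + O)/(K + O) = (55 + O)/(K + O))
73*V(-2, 0) + u(2) = 73*((55 + 0)/(-2 + 0)) + (-6 + 2)/2 = 73*(55/(-2)) + (½)*(-4) = 73*(-½*55) - 2 = 73*(-55/2) - 2 = -4015/2 - 2 = -4019/2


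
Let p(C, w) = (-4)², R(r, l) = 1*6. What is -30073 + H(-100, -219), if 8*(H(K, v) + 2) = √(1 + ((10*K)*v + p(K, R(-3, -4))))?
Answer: -30075 + √219017/8 ≈ -30017.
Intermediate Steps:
R(r, l) = 6
p(C, w) = 16
H(K, v) = -2 + √(17 + 10*K*v)/8 (H(K, v) = -2 + √(1 + ((10*K)*v + 16))/8 = -2 + √(1 + (10*K*v + 16))/8 = -2 + √(1 + (16 + 10*K*v))/8 = -2 + √(17 + 10*K*v)/8)
-30073 + H(-100, -219) = -30073 + (-2 + √(17 + 10*(-100)*(-219))/8) = -30073 + (-2 + √(17 + 219000)/8) = -30073 + (-2 + √219017/8) = -30075 + √219017/8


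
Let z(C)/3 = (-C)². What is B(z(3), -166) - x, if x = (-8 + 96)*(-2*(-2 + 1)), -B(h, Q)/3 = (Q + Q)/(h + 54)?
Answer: -4420/27 ≈ -163.70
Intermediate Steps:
z(C) = 3*C² (z(C) = 3*(-C)² = 3*C²)
B(h, Q) = -6*Q/(54 + h) (B(h, Q) = -3*(Q + Q)/(h + 54) = -3*2*Q/(54 + h) = -6*Q/(54 + h))
x = 176 (x = 88*(-2*(-1)) = 88*2 = 176)
B(z(3), -166) - x = -6*(-166)/(54 + 3*3²) - 1*176 = -6*(-166)/(54 + 3*9) - 176 = -6*(-166)/(54 + 27) - 176 = -6*(-166)/81 - 176 = -6*(-166)*1/81 - 176 = 332/27 - 176 = -4420/27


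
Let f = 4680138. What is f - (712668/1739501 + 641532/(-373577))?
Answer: 3041330331853522722/649837565077 ≈ 4.6801e+6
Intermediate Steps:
f - (712668/1739501 + 641532/(-373577)) = 4680138 - (712668/1739501 + 641532/(-373577)) = 4680138 - (712668*(1/1739501) + 641532*(-1/373577)) = 4680138 - (712668/1739501 - 641532/373577) = 4680138 - 1*(-849709182096/649837565077) = 4680138 + 849709182096/649837565077 = 3041330331853522722/649837565077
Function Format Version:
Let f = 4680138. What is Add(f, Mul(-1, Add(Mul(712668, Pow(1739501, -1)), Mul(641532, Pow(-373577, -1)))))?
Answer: Rational(3041330331853522722, 649837565077) ≈ 4.6801e+6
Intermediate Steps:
Add(f, Mul(-1, Add(Mul(712668, Pow(1739501, -1)), Mul(641532, Pow(-373577, -1))))) = Add(4680138, Mul(-1, Add(Mul(712668, Pow(1739501, -1)), Mul(641532, Pow(-373577, -1))))) = Add(4680138, Mul(-1, Add(Mul(712668, Rational(1, 1739501)), Mul(641532, Rational(-1, 373577))))) = Add(4680138, Mul(-1, Add(Rational(712668, 1739501), Rational(-641532, 373577)))) = Add(4680138, Mul(-1, Rational(-849709182096, 649837565077))) = Add(4680138, Rational(849709182096, 649837565077)) = Rational(3041330331853522722, 649837565077)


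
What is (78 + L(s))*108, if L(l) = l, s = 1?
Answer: 8532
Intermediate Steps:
(78 + L(s))*108 = (78 + 1)*108 = 79*108 = 8532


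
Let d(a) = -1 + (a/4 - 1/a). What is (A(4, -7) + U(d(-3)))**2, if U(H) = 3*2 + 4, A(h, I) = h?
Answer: 196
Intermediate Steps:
d(a) = -1 - 1/a + a/4 (d(a) = -1 + (a*(1/4) - 1/a) = -1 + (a/4 - 1/a) = -1 + (-1/a + a/4) = -1 - 1/a + a/4)
U(H) = 10 (U(H) = 6 + 4 = 10)
(A(4, -7) + U(d(-3)))**2 = (4 + 10)**2 = 14**2 = 196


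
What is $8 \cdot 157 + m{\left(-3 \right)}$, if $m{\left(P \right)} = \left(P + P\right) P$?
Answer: $1274$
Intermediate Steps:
$m{\left(P \right)} = 2 P^{2}$ ($m{\left(P \right)} = 2 P P = 2 P^{2}$)
$8 \cdot 157 + m{\left(-3 \right)} = 8 \cdot 157 + 2 \left(-3\right)^{2} = 1256 + 2 \cdot 9 = 1256 + 18 = 1274$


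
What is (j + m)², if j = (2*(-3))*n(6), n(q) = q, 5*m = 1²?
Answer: 32041/25 ≈ 1281.6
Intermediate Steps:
m = ⅕ (m = (⅕)*1² = (⅕)*1 = ⅕ ≈ 0.20000)
j = -36 (j = (2*(-3))*6 = -6*6 = -36)
(j + m)² = (-36 + ⅕)² = (-179/5)² = 32041/25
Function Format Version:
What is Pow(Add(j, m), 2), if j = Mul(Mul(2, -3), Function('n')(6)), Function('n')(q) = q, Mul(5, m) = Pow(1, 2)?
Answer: Rational(32041, 25) ≈ 1281.6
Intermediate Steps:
m = Rational(1, 5) (m = Mul(Rational(1, 5), Pow(1, 2)) = Mul(Rational(1, 5), 1) = Rational(1, 5) ≈ 0.20000)
j = -36 (j = Mul(Mul(2, -3), 6) = Mul(-6, 6) = -36)
Pow(Add(j, m), 2) = Pow(Add(-36, Rational(1, 5)), 2) = Pow(Rational(-179, 5), 2) = Rational(32041, 25)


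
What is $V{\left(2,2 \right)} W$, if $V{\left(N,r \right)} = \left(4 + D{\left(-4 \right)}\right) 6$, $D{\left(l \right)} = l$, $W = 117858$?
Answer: $0$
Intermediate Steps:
$V{\left(N,r \right)} = 0$ ($V{\left(N,r \right)} = \left(4 - 4\right) 6 = 0 \cdot 6 = 0$)
$V{\left(2,2 \right)} W = 0 \cdot 117858 = 0$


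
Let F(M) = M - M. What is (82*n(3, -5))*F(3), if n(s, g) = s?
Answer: 0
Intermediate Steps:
F(M) = 0
(82*n(3, -5))*F(3) = (82*3)*0 = 246*0 = 0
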